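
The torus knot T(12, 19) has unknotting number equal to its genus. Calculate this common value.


For a torus knot T(p,q), both the unknotting number and genus equal (p-1)(q-1)/2.
= (12-1)(19-1)/2
= 11*18/2
= 198/2 = 99

99


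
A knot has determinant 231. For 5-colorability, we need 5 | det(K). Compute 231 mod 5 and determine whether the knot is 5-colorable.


Step 1: A knot is p-colorable if and only if p divides its determinant.
Step 2: Compute 231 mod 5.
231 = 46 * 5 + 1
Step 3: 231 mod 5 = 1
Step 4: The knot is 5-colorable: no

1


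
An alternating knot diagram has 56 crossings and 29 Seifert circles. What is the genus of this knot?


For alternating knots, g = (c - s + 1)/2.
= (56 - 29 + 1)/2
= 28/2 = 14

14


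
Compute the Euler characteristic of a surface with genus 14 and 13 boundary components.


chi = 2 - 2g - b
= 2 - 2*14 - 13
= 2 - 28 - 13 = -39

-39


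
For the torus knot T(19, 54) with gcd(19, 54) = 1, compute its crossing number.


For a torus knot T(p, q) with gcd(p,q)=1,
the crossing number is min(p*(q-1), q*(p-1)).
p*(q-1) = 19*53 = 1007
q*(p-1) = 54*18 = 972
min(1007, 972) = 972

972


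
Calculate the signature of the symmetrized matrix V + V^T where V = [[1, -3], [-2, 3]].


Step 1: V + V^T = [[2, -5], [-5, 6]]
Step 2: trace = 8, det = -13
Step 3: Discriminant = 8^2 - 4*(-13) = 116
Step 4: Eigenvalues: 9.38516, -1.38516
Step 5: Signature = (# positive eigenvalues) - (# negative eigenvalues) = 0

0


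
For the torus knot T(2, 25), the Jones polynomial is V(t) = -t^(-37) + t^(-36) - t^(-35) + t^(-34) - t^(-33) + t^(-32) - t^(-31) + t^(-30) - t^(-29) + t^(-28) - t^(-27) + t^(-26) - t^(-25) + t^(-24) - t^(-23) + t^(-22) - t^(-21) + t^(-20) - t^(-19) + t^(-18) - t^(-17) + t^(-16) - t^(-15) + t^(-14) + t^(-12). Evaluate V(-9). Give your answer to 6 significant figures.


Substituting t = -9 into V(t) = -t^(-37) + t^(-36) - t^(-35) + t^(-34) - t^(-33) + t^(-32) - t^(-31) + t^(-30) - t^(-29) + t^(-28) - t^(-27) + t^(-26) - t^(-25) + t^(-24) - t^(-23) + t^(-22) - t^(-21) + t^(-20) - t^(-19) + t^(-18) - t^(-17) + t^(-16) - t^(-15) + t^(-14) + t^(-12):
  (-)t^(-37) = 4.93205e-36
  (+)t^(-36) = 4.43884e-35
  (-)t^(-35) = 3.99496e-34
  (+)t^(-34) = 3.59546e-33
  (-)t^(-33) = 3.23592e-32
  (+)t^(-32) = 2.91232e-31
  (-)t^(-31) = 2.62109e-30
  (+)t^(-30) = 2.35898e-29
  (-)t^(-29) = 2.12308e-28
  (+)t^(-28) = 1.91078e-27
  (-)t^(-27) = 1.7197e-26
  (+)t^(-26) = 1.54773e-25
  (-)t^(-25) = 1.39296e-24
  (+)t^(-24) = 1.25366e-23
  (-)t^(-23) = 1.12829e-22
  (+)t^(-22) = 1.01546e-21
  (-)t^(-21) = 9.13918e-21
  (+)t^(-20) = 8.22526e-20
  (-)t^(-19) = 7.40274e-19
  (+)t^(-18) = 6.66246e-18
  (-)t^(-17) = 5.99622e-17
  (+)t^(-16) = 5.3966e-16
  (-)t^(-15) = 4.85694e-15
  (+)t^(-14) = 4.37124e-14
  (+)t^(-12) = 3.54071e-12
Sum = (4.93205e-36) + (4.43884e-35) + (3.99496e-34) + (3.59546e-33) + (3.23592e-32) + (2.91232e-31) + (2.62109e-30) + (2.35898e-29) + (2.12308e-28) + (1.91078e-27) + (1.7197e-26) + (1.54773e-25) + (1.39296e-24) + (1.25366e-23) + (1.12829e-22) + (1.01546e-21) + (9.13918e-21) + (8.22526e-20) + (7.40274e-19) + (6.66246e-18) + (5.99622e-17) + (5.3966e-16) + (4.85694e-15) + (4.37124e-14) + (3.54071e-12)
= 3.589882636e-12
Rounded to 6 significant figures: 3.58988e-12

3.58988e-12


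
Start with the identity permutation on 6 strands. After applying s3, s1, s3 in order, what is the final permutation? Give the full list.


Starting with identity [1, 2, 3, 4, 5, 6].
Apply generators in sequence:
  After s3: [1, 2, 4, 3, 5, 6]
  After s1: [2, 1, 4, 3, 5, 6]
  After s3: [2, 1, 3, 4, 5, 6]
Final permutation: [2, 1, 3, 4, 5, 6]

[2, 1, 3, 4, 5, 6]


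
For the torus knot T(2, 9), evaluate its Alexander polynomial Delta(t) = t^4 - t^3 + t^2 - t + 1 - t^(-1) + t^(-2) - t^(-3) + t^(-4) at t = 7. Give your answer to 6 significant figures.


Substituting t = 7 into Delta(t) = t^4 - t^3 + t^2 - t + 1 - t^(-1) + t^(-2) - t^(-3) + t^(-4):
Term values: (2401) + (-343) + (49) + (-7) + (1) + (-0.142857) + (0.0204082) + (-0.00291545) + (0.000416493)
Sum = 2100.875052
Rounded to 6 significant figures: 2100.88

2100.88


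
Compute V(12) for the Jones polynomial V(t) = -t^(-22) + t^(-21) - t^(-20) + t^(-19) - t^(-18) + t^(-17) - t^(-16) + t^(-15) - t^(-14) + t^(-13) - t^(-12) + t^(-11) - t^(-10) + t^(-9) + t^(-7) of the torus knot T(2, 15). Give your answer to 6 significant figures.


Substituting t = 12 into V(t) = -t^(-22) + t^(-21) - t^(-20) + t^(-19) - t^(-18) + t^(-17) - t^(-16) + t^(-15) - t^(-14) + t^(-13) - t^(-12) + t^(-11) - t^(-10) + t^(-9) + t^(-7):
  (-)t^(-22) = -1.81139e-24
  (+)t^(-21) = 2.17367e-23
  (-)t^(-20) = -2.60841e-22
  (+)t^(-19) = 3.13009e-21
  (-)t^(-18) = -3.7561e-20
  (+)t^(-17) = 4.50732e-19
  (-)t^(-16) = -5.40879e-18
  (+)t^(-15) = 6.49055e-17
  (-)t^(-14) = -7.78866e-16
  (+)t^(-13) = 9.34639e-15
  (-)t^(-12) = -1.12157e-13
  (+)t^(-11) = 1.34588e-12
  (-)t^(-10) = -1.61506e-11
  (+)t^(-9) = 1.93807e-10
  (+)t^(-7) = 2.79082e-08
Sum = (-1.81139e-24) + (2.17367e-23) + (-2.60841e-22) + (3.13009e-21) + (-3.7561e-20) + (4.50732e-19) + (-5.40879e-18) + (6.49055e-17) + (-7.78866e-16) + (9.34639e-15) + (-1.12157e-13) + (1.34588e-12) + (-1.61506e-11) + (1.93807e-10) + (2.79082e-08)
= 2.808706322e-08
Rounded to 6 significant figures: 2.80871e-08

2.80871e-08


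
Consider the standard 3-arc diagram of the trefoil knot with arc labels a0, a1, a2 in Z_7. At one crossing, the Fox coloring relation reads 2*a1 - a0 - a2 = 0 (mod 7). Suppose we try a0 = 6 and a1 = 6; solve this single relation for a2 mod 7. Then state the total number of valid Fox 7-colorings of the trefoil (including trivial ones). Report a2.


Step 1: Apply the given crossing relation 2*a1 - a0 - a2 = 0 (mod 7).
  a2 = 2*a1 - a0 mod 7
  a2 = 2*6 - 6 mod 7
  a2 = 12 - 6 mod 7
  a2 = 6 mod 7 = 6
Step 2: The trefoil has determinant 3.
  Number of Fox p-colorings (p prime) is p^2 if p = 3, else p.
  Since 7 does not divide 3, only trivial (constant) colorings exist.
  (Here a0 = a1 = a2 = 6, the constant coloring, which is valid.)
  Total colorings = 7
Step 3: a2 = 6, total Fox 7-colorings = 7

6


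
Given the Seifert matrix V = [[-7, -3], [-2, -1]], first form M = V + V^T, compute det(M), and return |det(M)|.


Step 1: Form V + V^T where V = [[-7, -3], [-2, -1]]
  V^T = [[-7, -2], [-3, -1]]
  V + V^T = [[-14, -5], [-5, -2]]
Step 2: det(V + V^T) = (-14)*(-2) - (-5)*(-5)
  = 28 - 25 = 3
Step 3: Knot determinant = |det(V + V^T)| = |3| = 3

3


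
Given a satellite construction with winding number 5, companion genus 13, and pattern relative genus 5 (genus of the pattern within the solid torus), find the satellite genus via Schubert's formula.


Schubert: g(satellite) = g_rel(pattern) + |winding| * g(companion),
where g_rel(pattern) is the genus of the pattern relative to the solid torus.
= 5 + 5 * 13
= 5 + 65 = 70

70


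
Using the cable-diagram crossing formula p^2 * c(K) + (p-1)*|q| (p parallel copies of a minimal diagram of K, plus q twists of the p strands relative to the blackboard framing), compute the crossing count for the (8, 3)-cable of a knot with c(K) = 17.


Step 1: Each of the c(K) crossings of the companion diagram becomes p*p = p^2 crossings among the p parallel strands, and each of the |q| twists s_1 s_2 ... s_(p-1) adds (p-1) crossings.
  Crossings = p^2 * c(K) + (p-1)*|q|
Step 2: = 8^2 * 17 + (8-1)*3
Step 3: = 64*17 + 7*3
Step 4: = 1088 + 21 = 1109

1109


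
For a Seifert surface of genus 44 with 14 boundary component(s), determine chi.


chi = 2 - 2g - b
= 2 - 2*44 - 14
= 2 - 88 - 14 = -100

-100


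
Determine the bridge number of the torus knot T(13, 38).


The bridge number of T(p,q) is min(p,q).
min(13, 38) = 13

13


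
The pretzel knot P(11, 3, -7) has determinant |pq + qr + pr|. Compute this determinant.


Step 1: Compute pq + qr + pr.
pq = 11*3 = 33
qr = 3*(-7) = -21
pr = 11*(-7) = -77
pq + qr + pr = 33 + (-21) + (-77) = -65
Step 2: Take absolute value.
det(P(11,3,-7)) = |-65| = 65

65


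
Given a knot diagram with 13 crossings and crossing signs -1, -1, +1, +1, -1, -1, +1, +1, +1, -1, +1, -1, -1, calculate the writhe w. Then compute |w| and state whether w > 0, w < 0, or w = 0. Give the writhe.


Step 1: Count positive crossings (+1).
Positive crossings: 6
Step 2: Count negative crossings (-1).
Negative crossings: 7
Step 3: Writhe = (positive) - (negative)
w = 6 - 7 = -1
Step 4: |w| = 1, and w is negative

-1


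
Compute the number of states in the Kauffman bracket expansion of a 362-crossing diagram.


Each crossing contributes 2 choices (A-smoothing or B-smoothing).
Total states = 2^362 = 9394170331095332911557922387157348109502730195633279482829163886128836100458433773854795993539074812127739904

9394170331095332911557922387157348109502730195633279482829163886128836100458433773854795993539074812127739904


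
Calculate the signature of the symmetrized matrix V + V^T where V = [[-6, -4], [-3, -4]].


Step 1: V + V^T = [[-12, -7], [-7, -8]]
Step 2: trace = -20, det = 47
Step 3: Discriminant = (-20)^2 - 4*47 = 212
Step 4: Eigenvalues: -2.71989, -17.2801
Step 5: Signature = (# positive eigenvalues) - (# negative eigenvalues) = -2

-2


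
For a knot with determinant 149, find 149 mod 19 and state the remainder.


Step 1: A knot is p-colorable if and only if p divides its determinant.
Step 2: Compute 149 mod 19.
149 = 7 * 19 + 16
Step 3: 149 mod 19 = 16
Step 4: The knot is 19-colorable: no

16


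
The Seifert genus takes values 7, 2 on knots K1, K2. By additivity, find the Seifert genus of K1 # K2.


The Seifert genus is additive under connected sum.
Seifert genus(K1 # K2) = (7) + (2)
= 9

9


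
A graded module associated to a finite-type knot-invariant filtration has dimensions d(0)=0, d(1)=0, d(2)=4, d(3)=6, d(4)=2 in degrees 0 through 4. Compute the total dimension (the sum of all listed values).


Total dimension = d(0) + d(1) + ... + d(4)
= 0 + 0 + 4 + 6 + 2
= 12

12


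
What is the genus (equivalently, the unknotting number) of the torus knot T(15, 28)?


For a torus knot T(p,q), both the unknotting number and genus equal (p-1)(q-1)/2.
= (15-1)(28-1)/2
= 14*27/2
= 378/2 = 189

189


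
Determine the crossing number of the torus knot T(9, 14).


For a torus knot T(p, q) with gcd(p,q)=1,
the crossing number is min(p*(q-1), q*(p-1)).
p*(q-1) = 9*13 = 117
q*(p-1) = 14*8 = 112
min(117, 112) = 112

112


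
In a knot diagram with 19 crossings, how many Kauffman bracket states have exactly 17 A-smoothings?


We choose which 17 of 19 crossings get A-smoothings.
C(19, 17) = 19! / (17! * 2!)
= 171

171


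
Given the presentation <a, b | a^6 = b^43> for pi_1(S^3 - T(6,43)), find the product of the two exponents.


The relation is a^6 = b^43.
Product of exponents = 6 * 43
= 258

258


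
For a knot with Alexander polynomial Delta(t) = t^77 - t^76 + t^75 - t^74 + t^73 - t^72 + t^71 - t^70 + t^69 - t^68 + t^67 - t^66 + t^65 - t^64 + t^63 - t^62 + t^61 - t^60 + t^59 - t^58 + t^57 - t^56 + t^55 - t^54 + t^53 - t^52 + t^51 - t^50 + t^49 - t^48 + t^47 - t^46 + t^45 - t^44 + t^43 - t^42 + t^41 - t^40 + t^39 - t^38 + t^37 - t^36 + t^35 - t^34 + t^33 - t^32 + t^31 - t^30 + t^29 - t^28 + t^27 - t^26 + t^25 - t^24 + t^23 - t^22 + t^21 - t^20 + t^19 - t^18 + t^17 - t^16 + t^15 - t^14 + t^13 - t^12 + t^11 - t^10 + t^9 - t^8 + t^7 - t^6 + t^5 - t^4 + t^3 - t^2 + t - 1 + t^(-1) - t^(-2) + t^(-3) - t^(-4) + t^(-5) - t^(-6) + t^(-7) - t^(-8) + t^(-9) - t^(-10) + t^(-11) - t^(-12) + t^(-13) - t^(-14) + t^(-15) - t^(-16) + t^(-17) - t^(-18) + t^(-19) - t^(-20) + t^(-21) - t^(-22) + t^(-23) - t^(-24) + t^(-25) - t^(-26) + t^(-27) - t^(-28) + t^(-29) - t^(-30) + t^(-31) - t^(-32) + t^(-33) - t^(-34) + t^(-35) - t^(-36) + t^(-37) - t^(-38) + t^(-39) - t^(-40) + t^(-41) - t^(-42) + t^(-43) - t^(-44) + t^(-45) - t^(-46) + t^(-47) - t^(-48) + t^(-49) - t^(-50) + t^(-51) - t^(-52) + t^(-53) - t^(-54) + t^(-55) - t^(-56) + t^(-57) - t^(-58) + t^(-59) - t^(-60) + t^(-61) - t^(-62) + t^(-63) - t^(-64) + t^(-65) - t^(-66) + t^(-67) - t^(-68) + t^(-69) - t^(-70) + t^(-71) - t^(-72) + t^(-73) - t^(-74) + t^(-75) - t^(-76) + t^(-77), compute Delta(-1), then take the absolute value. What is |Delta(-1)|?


Step 1: The polynomial has 155 terms with alternating signs, exponents from 77 down to -77.
Step 2: Substitute t = -1. The i-th term has coefficient (-1)^i and exponent (m-i),
  so its value is (-1)^i * (-1)^(m-i) = (-1)^m = -1 for every i.
Step 3: All 155 terms equal -1, so Delta(-1) = 155 * (-1) = -155
Step 4: |Delta(-1)| = 155

155


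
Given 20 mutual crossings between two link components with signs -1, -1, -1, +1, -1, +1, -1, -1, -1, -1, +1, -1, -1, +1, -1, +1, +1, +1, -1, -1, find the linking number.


Step 1: Count positive crossings: 7
Step 2: Count negative crossings: 13
Step 3: Sum of signs = 7 - 13 = -6
Step 4: Linking number = sum/2 = -6/2 = -3

-3


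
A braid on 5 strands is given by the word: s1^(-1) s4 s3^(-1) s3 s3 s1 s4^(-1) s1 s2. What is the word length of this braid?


The word length counts the number of generators (including inverses).
Listing each generator: s1^(-1), s4, s3^(-1), s3, s3, s1, s4^(-1), s1, s2
There are 9 generators in this braid word.

9


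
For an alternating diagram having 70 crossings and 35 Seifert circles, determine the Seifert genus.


For alternating knots, g = (c - s + 1)/2.
= (70 - 35 + 1)/2
= 36/2 = 18

18


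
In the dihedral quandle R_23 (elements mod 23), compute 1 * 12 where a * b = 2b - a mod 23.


1 * 12 = 2*12 - 1 mod 23
= 24 - 1 mod 23
= 23 mod 23 = 0

0


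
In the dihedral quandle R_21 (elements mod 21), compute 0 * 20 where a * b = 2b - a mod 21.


0 * 20 = 2*20 - 0 mod 21
= 40 - 0 mod 21
= 40 mod 21 = 19

19


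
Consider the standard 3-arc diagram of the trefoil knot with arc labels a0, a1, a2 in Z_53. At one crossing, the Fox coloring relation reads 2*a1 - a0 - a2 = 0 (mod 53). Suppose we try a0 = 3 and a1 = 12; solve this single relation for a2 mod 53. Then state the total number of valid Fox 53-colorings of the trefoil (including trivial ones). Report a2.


Step 1: Apply the given crossing relation 2*a1 - a0 - a2 = 0 (mod 53).
  a2 = 2*a1 - a0 mod 53
  a2 = 2*12 - 3 mod 53
  a2 = 24 - 3 mod 53
  a2 = 21 mod 53 = 21
Step 2: The trefoil has determinant 3.
  Number of Fox p-colorings (p prime) is p^2 if p = 3, else p.
  Since 53 does not divide 3, only trivial (constant) colorings exist.
  (So the trial a0 = 3, a1 = 12 with a0 != a1 does NOT extend to a valid coloring of the whole trefoil: the other two crossing relations require 3*(a1 - a0) = 0 (mod 53), which fails.)
  Total colorings = 53
Step 3: a2 = 21, total Fox 53-colorings = 53

21


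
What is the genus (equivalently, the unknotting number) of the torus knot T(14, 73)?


For a torus knot T(p,q), both the unknotting number and genus equal (p-1)(q-1)/2.
= (14-1)(73-1)/2
= 13*72/2
= 936/2 = 468

468


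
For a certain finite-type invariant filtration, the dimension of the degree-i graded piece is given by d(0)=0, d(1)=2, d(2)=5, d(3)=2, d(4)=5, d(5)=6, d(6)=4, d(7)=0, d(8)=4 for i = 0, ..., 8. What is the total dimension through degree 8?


Total dimension = d(0) + d(1) + ... + d(8)
= 0 + 2 + 5 + 2 + 5 + 6 + 4 + 0 + 4
= 28

28


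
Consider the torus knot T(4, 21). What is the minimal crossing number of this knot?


For a torus knot T(p, q) with gcd(p,q)=1,
the crossing number is min(p*(q-1), q*(p-1)).
p*(q-1) = 4*20 = 80
q*(p-1) = 21*3 = 63
min(80, 63) = 63

63


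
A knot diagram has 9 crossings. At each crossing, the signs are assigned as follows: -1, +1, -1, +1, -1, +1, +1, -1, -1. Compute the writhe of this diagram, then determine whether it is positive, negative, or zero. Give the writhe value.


Step 1: Count positive crossings (+1).
Positive crossings: 4
Step 2: Count negative crossings (-1).
Negative crossings: 5
Step 3: Writhe = (positive) - (negative)
w = 4 - 5 = -1
Step 4: |w| = 1, and w is negative

-1


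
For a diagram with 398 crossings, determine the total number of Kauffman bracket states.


Each crossing contributes 2 choices (A-smoothing or B-smoothing).
Total states = 2^398 = 645562469521727147413979793000752968582426448207305878207664839135161905504210298657411338320034457858975792993186873344

645562469521727147413979793000752968582426448207305878207664839135161905504210298657411338320034457858975792993186873344


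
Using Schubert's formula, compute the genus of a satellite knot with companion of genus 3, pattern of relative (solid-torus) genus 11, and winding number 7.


Schubert: g(satellite) = g_rel(pattern) + |winding| * g(companion),
where g_rel(pattern) is the genus of the pattern relative to the solid torus.
= 11 + 7 * 3
= 11 + 21 = 32

32


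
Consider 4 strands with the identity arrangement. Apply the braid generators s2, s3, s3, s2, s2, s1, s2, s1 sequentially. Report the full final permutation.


Starting with identity [1, 2, 3, 4].
Apply generators in sequence:
  After s2: [1, 3, 2, 4]
  After s3: [1, 3, 4, 2]
  After s3: [1, 3, 2, 4]
  After s2: [1, 2, 3, 4]
  After s2: [1, 3, 2, 4]
  After s1: [3, 1, 2, 4]
  After s2: [3, 2, 1, 4]
  After s1: [2, 3, 1, 4]
Final permutation: [2, 3, 1, 4]

[2, 3, 1, 4]


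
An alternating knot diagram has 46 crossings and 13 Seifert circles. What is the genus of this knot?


For alternating knots, g = (c - s + 1)/2.
= (46 - 13 + 1)/2
= 34/2 = 17

17


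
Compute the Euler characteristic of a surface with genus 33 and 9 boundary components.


chi = 2 - 2g - b
= 2 - 2*33 - 9
= 2 - 66 - 9 = -73

-73


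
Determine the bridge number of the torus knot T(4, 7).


The bridge number of T(p,q) is min(p,q).
min(4, 7) = 4

4


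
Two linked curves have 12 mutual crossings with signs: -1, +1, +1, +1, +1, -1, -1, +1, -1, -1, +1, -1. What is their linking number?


Step 1: Count positive crossings: 6
Step 2: Count negative crossings: 6
Step 3: Sum of signs = 6 - 6 = 0
Step 4: Linking number = sum/2 = 0/2 = 0

0


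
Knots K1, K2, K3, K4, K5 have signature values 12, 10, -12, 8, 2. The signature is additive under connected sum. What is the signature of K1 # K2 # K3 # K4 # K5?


The signature is additive under connected sum.
signature(K1 # K2 # K3 # K4 # K5) = (12) + (10) + (-12) + (8) + (2)
= 20

20


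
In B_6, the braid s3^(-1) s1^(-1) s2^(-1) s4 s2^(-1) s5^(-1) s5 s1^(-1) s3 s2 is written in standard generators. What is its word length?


The word length counts the number of generators (including inverses).
Listing each generator: s3^(-1), s1^(-1), s2^(-1), s4, s2^(-1), s5^(-1), s5, s1^(-1), s3, s2
There are 10 generators in this braid word.

10


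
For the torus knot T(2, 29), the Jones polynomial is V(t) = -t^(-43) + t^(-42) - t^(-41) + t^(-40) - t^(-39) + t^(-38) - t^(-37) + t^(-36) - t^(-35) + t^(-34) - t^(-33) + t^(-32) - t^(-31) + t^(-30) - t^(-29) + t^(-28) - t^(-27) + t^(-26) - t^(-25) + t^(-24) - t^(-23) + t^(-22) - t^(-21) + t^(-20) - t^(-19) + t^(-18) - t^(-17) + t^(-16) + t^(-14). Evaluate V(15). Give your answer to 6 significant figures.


Substituting t = 15 into V(t) = -t^(-43) + t^(-42) - t^(-41) + t^(-40) - t^(-39) + t^(-38) - t^(-37) + t^(-36) - t^(-35) + t^(-34) - t^(-33) + t^(-32) - t^(-31) + t^(-30) - t^(-29) + t^(-28) - t^(-27) + t^(-26) - t^(-25) + t^(-24) - t^(-23) + t^(-22) - t^(-21) + t^(-20) - t^(-19) + t^(-18) - t^(-17) + t^(-16) + t^(-14):
  (-)t^(-43) = -2.67964e-51
  (+)t^(-42) = 4.01945e-50
  (-)t^(-41) = -6.02918e-49
  (+)t^(-40) = 9.04377e-48
  (-)t^(-39) = -1.35657e-46
  (+)t^(-38) = 2.03485e-45
  (-)t^(-37) = -3.05227e-44
  (+)t^(-36) = 4.57841e-43
  (-)t^(-35) = -6.86761e-42
  (+)t^(-34) = 1.03014e-40
  (-)t^(-33) = -1.54521e-39
  (+)t^(-32) = 2.31782e-38
  (-)t^(-31) = -3.47673e-37
  (+)t^(-30) = 5.2151e-36
  (-)t^(-29) = -7.82264e-35
  (+)t^(-28) = 1.1734e-33
  (-)t^(-27) = -1.76009e-32
  (+)t^(-26) = 2.64014e-31
  (-)t^(-25) = -3.96021e-30
  (+)t^(-24) = 5.94032e-29
  (-)t^(-23) = -8.91048e-28
  (+)t^(-22) = 1.33657e-26
  (-)t^(-21) = -2.00486e-25
  (+)t^(-20) = 3.00729e-24
  (-)t^(-19) = -4.51093e-23
  (+)t^(-18) = 6.76639e-22
  (-)t^(-17) = -1.01496e-20
  (+)t^(-16) = 1.52244e-19
  (+)t^(-14) = 3.42549e-17
Sum = (-2.67964e-51) + (4.01945e-50) + (-6.02918e-49) + (9.04377e-48) + (-1.35657e-46) + (2.03485e-45) + (-3.05227e-44) + (4.57841e-43) + (-6.86761e-42) + (1.03014e-40) + (-1.54521e-39) + (2.31782e-38) + (-3.47673e-37) + (5.2151e-36) + (-7.82264e-35) + (1.1734e-33) + (-1.76009e-32) + (2.64014e-31) + (-3.96021e-30) + (5.94032e-29) + (-8.91048e-28) + (1.33657e-26) + (-2.00486e-25) + (3.00729e-24) + (-4.51093e-23) + (6.76639e-22) + (-1.01496e-20) + (1.52244e-19) + (3.42549e-17)
= 3.439760255e-17
Rounded to 6 significant figures: 3.43976e-17

3.43976e-17


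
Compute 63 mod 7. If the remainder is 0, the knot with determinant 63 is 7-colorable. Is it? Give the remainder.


Step 1: A knot is p-colorable if and only if p divides its determinant.
Step 2: Compute 63 mod 7.
63 = 9 * 7 + 0
Step 3: 63 mod 7 = 0
Step 4: The knot is 7-colorable: yes

0


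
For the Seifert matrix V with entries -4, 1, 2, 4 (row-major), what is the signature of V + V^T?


Step 1: V + V^T = [[-8, 3], [3, 8]]
Step 2: trace = 0, det = -73
Step 3: Discriminant = 0^2 - 4*(-73) = 292
Step 4: Eigenvalues: 8.544, -8.544
Step 5: Signature = (# positive eigenvalues) - (# negative eigenvalues) = 0

0


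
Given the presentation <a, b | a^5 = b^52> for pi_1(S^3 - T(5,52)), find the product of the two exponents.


The relation is a^5 = b^52.
Product of exponents = 5 * 52
= 260

260


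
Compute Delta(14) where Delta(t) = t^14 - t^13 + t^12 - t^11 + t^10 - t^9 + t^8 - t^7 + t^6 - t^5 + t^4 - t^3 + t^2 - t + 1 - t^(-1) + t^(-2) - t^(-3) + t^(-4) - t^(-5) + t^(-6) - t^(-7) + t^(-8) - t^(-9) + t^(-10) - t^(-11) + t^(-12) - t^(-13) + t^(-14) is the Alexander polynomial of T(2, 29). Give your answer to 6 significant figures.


Substituting t = 14 into Delta(t) = t^14 - t^13 + t^12 - t^11 + t^10 - t^9 + t^8 - t^7 + t^6 - t^5 + t^4 - t^3 + t^2 - t + 1 - t^(-1) + t^(-2) - t^(-3) + t^(-4) - t^(-5) + t^(-6) - t^(-7) + t^(-8) - t^(-9) + t^(-10) - t^(-11) + t^(-12) - t^(-13) + t^(-14):
Term values: (11112006825558016) + (-793714773254144) + (56693912375296) + (-4049565169664) + (289254654976) + (-20661046784) + (1475789056) + (-105413504) + (7529536) + (-537824) + (38416) + (-2744) + (196) + (-14) + (1) + (-0.0714286) + (0.00510204) + (-0.000364431) + (2.60308e-05) + (-1.85934e-06) + (1.3281e-07) + (-9.48645e-09) + (6.77604e-10) + (-4.84003e-11) + (3.45716e-12) + (-2.4694e-13) + (1.76386e-14) + (-1.2599e-15) + (8.99927e-17)
Sum = 1.037120637e+16
Rounded to 6 significant figures: 1.03712e+16

1.03712e+16


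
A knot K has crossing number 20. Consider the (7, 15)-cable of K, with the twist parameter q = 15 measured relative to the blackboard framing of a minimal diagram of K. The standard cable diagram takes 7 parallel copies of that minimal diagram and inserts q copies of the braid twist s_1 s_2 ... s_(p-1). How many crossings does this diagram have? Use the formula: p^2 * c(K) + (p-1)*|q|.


Step 1: Each of the c(K) crossings of the companion diagram becomes p*p = p^2 crossings among the p parallel strands, and each of the |q| twists s_1 s_2 ... s_(p-1) adds (p-1) crossings.
  Crossings = p^2 * c(K) + (p-1)*|q|
Step 2: = 7^2 * 20 + (7-1)*15
Step 3: = 49*20 + 6*15
Step 4: = 980 + 90 = 1070

1070


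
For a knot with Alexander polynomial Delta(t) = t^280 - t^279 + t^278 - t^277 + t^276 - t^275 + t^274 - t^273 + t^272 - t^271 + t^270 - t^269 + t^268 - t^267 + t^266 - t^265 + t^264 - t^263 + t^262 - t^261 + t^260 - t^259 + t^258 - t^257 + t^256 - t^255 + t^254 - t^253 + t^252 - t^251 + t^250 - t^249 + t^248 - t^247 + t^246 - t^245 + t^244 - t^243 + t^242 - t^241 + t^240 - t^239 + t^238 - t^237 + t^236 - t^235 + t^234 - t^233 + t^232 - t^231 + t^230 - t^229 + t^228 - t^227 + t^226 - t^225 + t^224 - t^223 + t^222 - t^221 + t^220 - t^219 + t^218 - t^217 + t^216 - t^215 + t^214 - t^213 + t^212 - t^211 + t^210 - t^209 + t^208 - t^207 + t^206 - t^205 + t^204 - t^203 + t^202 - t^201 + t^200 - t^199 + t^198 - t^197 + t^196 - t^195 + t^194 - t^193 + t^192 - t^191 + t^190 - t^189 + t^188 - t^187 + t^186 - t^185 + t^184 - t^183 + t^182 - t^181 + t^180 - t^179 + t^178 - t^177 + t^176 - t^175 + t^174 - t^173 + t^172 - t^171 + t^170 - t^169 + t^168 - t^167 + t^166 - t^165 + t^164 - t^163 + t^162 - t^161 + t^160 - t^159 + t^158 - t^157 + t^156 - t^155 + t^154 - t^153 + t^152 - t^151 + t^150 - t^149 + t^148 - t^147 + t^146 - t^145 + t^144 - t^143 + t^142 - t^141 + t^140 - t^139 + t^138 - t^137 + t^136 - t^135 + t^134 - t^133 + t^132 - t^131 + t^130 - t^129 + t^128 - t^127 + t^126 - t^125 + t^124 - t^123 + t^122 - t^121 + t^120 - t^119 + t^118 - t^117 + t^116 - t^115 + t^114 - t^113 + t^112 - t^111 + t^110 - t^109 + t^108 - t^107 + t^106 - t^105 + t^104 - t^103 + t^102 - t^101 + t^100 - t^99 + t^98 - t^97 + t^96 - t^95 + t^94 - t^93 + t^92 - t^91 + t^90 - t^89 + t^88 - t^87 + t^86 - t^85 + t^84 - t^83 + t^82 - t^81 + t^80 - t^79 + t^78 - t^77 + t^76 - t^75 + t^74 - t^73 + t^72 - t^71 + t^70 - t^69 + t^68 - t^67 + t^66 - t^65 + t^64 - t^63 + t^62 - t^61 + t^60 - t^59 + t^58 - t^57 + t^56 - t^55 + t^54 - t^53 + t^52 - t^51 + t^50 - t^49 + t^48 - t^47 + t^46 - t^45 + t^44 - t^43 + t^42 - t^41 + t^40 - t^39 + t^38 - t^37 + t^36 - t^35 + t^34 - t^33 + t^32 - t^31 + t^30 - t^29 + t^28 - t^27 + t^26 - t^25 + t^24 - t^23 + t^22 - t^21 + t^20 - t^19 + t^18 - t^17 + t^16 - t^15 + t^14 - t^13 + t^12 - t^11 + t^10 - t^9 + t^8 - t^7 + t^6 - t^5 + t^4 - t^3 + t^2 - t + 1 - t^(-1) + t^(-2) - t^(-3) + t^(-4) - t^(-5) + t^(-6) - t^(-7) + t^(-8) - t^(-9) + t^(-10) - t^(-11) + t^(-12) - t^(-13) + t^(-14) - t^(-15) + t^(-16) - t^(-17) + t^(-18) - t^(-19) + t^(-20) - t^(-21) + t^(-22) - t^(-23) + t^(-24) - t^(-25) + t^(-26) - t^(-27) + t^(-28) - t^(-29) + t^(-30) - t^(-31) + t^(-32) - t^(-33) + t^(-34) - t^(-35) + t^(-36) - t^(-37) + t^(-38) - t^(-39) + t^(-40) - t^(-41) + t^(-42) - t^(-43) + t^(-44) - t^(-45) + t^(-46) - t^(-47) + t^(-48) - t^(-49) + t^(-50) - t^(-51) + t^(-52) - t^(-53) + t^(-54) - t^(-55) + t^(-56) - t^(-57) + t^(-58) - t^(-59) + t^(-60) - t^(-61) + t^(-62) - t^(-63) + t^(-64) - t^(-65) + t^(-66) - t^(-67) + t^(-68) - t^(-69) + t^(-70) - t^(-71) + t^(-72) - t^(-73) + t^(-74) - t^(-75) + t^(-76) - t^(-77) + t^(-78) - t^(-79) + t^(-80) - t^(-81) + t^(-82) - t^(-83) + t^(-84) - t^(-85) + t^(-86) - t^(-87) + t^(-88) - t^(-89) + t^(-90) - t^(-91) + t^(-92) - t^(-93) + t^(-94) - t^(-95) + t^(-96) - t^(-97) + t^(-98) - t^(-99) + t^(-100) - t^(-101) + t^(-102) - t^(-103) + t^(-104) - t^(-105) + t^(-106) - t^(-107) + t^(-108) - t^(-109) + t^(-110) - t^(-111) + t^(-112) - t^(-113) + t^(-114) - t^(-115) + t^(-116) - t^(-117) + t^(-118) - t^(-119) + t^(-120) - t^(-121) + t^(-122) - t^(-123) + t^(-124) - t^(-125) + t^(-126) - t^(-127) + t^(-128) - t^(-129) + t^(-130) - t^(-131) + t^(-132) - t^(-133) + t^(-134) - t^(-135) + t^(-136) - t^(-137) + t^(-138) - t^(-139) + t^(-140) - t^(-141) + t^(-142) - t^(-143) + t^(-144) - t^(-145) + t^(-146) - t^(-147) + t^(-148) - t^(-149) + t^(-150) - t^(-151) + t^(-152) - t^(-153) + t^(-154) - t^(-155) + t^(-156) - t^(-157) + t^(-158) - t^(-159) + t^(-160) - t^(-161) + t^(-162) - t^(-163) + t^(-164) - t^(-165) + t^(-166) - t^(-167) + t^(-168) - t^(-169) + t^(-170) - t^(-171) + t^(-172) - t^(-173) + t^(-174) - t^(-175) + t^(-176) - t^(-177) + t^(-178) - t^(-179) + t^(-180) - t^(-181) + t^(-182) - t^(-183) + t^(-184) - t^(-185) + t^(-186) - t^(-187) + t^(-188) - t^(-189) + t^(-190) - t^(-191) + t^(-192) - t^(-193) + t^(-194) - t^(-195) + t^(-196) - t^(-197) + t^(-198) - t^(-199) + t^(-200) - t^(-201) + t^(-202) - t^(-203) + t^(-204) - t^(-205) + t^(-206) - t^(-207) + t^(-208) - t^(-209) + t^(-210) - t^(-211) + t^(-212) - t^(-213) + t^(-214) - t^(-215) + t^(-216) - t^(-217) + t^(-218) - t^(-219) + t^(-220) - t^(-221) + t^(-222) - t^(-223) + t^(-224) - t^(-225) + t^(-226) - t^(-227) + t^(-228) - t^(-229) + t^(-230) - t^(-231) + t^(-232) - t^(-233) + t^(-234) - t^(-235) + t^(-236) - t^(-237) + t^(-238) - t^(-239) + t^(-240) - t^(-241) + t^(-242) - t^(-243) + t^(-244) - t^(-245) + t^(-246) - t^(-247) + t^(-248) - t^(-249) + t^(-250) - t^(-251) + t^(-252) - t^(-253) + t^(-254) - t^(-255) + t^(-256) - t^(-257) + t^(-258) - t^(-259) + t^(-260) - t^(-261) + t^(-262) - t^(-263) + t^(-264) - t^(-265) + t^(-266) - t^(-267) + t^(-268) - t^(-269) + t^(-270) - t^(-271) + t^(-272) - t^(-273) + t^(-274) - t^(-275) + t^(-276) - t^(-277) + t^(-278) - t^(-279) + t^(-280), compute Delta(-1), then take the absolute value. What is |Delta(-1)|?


Step 1: The polynomial has 561 terms with alternating signs, exponents from 280 down to -280.
Step 2: Substitute t = -1. The i-th term has coefficient (-1)^i and exponent (m-i),
  so its value is (-1)^i * (-1)^(m-i) = (-1)^m = 1 for every i.
Step 3: All 561 terms equal 1, so Delta(-1) = 561 * (1) = 561
Step 4: |Delta(-1)| = 561

561


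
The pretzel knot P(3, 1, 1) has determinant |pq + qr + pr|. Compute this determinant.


Step 1: Compute pq + qr + pr.
pq = 3*1 = 3
qr = 1*1 = 1
pr = 3*1 = 3
pq + qr + pr = 3 + 1 + 3 = 7
Step 2: Take absolute value.
det(P(3,1,1)) = |7| = 7

7


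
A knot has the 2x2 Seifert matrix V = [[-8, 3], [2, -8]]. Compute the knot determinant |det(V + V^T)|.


Step 1: Form V + V^T where V = [[-8, 3], [2, -8]]
  V^T = [[-8, 2], [3, -8]]
  V + V^T = [[-16, 5], [5, -16]]
Step 2: det(V + V^T) = (-16)*(-16) - 5*5
  = 256 - 25 = 231
Step 3: Knot determinant = |det(V + V^T)| = |231| = 231

231


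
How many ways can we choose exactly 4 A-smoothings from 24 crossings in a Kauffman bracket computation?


We choose which 4 of 24 crossings get A-smoothings.
C(24, 4) = 24! / (4! * 20!)
= 10626

10626


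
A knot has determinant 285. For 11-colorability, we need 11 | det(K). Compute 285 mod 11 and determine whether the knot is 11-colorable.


Step 1: A knot is p-colorable if and only if p divides its determinant.
Step 2: Compute 285 mod 11.
285 = 25 * 11 + 10
Step 3: 285 mod 11 = 10
Step 4: The knot is 11-colorable: no

10


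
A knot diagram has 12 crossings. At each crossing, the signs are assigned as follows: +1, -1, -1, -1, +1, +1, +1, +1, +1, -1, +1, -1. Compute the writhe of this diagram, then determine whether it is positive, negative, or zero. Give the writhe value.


Step 1: Count positive crossings (+1).
Positive crossings: 7
Step 2: Count negative crossings (-1).
Negative crossings: 5
Step 3: Writhe = (positive) - (negative)
w = 7 - 5 = 2
Step 4: |w| = 2, and w is positive

2


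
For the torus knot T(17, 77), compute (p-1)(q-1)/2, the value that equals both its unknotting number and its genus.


For a torus knot T(p,q), both the unknotting number and genus equal (p-1)(q-1)/2.
= (17-1)(77-1)/2
= 16*76/2
= 1216/2 = 608

608


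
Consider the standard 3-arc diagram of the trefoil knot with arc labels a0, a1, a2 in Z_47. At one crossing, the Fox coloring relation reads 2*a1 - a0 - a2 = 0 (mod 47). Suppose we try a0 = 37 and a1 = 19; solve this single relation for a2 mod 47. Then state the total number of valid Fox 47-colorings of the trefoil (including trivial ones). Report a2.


Step 1: Apply the given crossing relation 2*a1 - a0 - a2 = 0 (mod 47).
  a2 = 2*a1 - a0 mod 47
  a2 = 2*19 - 37 mod 47
  a2 = 38 - 37 mod 47
  a2 = 1 mod 47 = 1
Step 2: The trefoil has determinant 3.
  Number of Fox p-colorings (p prime) is p^2 if p = 3, else p.
  Since 47 does not divide 3, only trivial (constant) colorings exist.
  (So the trial a0 = 37, a1 = 19 with a0 != a1 does NOT extend to a valid coloring of the whole trefoil: the other two crossing relations require 3*(a1 - a0) = 0 (mod 47), which fails.)
  Total colorings = 47
Step 3: a2 = 1, total Fox 47-colorings = 47

1


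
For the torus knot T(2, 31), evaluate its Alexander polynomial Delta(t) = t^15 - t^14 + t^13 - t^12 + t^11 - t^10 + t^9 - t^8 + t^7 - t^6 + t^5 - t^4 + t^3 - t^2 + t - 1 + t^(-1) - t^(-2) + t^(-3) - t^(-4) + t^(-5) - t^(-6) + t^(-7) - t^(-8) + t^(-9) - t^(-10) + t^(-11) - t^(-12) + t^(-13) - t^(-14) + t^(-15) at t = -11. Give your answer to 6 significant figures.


Substituting t = -11 into Delta(t) = t^15 - t^14 + t^13 - t^12 + t^11 - t^10 + t^9 - t^8 + t^7 - t^6 + t^5 - t^4 + t^3 - t^2 + t - 1 + t^(-1) - t^(-2) + t^(-3) - t^(-4) + t^(-5) - t^(-6) + t^(-7) - t^(-8) + t^(-9) - t^(-10) + t^(-11) - t^(-12) + t^(-13) - t^(-14) + t^(-15):
Term values: (-4177248169415651) + (-379749833583241) + (-34522712143931) + (-3138428376721) + (-285311670611) + (-25937424601) + (-2357947691) + (-214358881) + (-19487171) + (-1771561) + (-161051) + (-14641) + (-1331) + (-121) + (-11) + (-1) + (-0.0909091) + (-0.00826446) + (-0.000751315) + (-6.83013e-05) + (-6.20921e-06) + (-5.64474e-07) + (-5.13158e-08) + (-4.66507e-09) + (-4.24098e-10) + (-3.85543e-11) + (-3.50494e-12) + (-3.18631e-13) + (-2.89664e-14) + (-2.63331e-15) + (-2.39392e-16)
Sum = -4.594972986e+15
Rounded to 6 significant figures: -4.59497e+15

-4.59497e+15


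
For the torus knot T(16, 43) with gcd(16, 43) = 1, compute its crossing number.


For a torus knot T(p, q) with gcd(p,q)=1,
the crossing number is min(p*(q-1), q*(p-1)).
p*(q-1) = 16*42 = 672
q*(p-1) = 43*15 = 645
min(672, 645) = 645

645


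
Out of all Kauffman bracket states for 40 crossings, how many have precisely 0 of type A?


We choose which 0 of 40 crossings get A-smoothings.
C(40, 0) = 40! / (0! * 40!)
= 1

1


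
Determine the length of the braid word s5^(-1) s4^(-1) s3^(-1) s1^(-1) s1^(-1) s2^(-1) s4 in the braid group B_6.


The word length counts the number of generators (including inverses).
Listing each generator: s5^(-1), s4^(-1), s3^(-1), s1^(-1), s1^(-1), s2^(-1), s4
There are 7 generators in this braid word.

7


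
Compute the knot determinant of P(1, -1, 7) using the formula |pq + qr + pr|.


Step 1: Compute pq + qr + pr.
pq = 1*(-1) = -1
qr = (-1)*7 = -7
pr = 1*7 = 7
pq + qr + pr = -1 + (-7) + 7 = -1
Step 2: Take absolute value.
det(P(1,-1,7)) = |-1| = 1

1


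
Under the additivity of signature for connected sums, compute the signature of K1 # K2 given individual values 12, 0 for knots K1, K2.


The signature is additive under connected sum.
signature(K1 # K2) = (12) + (0)
= 12

12


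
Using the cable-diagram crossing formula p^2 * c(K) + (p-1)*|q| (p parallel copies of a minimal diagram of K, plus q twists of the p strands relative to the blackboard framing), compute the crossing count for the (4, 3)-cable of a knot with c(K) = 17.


Step 1: Each of the c(K) crossings of the companion diagram becomes p*p = p^2 crossings among the p parallel strands, and each of the |q| twists s_1 s_2 ... s_(p-1) adds (p-1) crossings.
  Crossings = p^2 * c(K) + (p-1)*|q|
Step 2: = 4^2 * 17 + (4-1)*3
Step 3: = 16*17 + 3*3
Step 4: = 272 + 9 = 281

281


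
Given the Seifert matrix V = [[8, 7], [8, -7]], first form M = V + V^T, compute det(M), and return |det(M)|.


Step 1: Form V + V^T where V = [[8, 7], [8, -7]]
  V^T = [[8, 8], [7, -7]]
  V + V^T = [[16, 15], [15, -14]]
Step 2: det(V + V^T) = 16*(-14) - 15*15
  = -224 - 225 = -449
Step 3: Knot determinant = |det(V + V^T)| = |-449| = 449

449


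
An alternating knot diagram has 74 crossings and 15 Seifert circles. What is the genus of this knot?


For alternating knots, g = (c - s + 1)/2.
= (74 - 15 + 1)/2
= 60/2 = 30

30


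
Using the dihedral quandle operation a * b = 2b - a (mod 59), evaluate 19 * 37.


19 * 37 = 2*37 - 19 mod 59
= 74 - 19 mod 59
= 55 mod 59 = 55

55


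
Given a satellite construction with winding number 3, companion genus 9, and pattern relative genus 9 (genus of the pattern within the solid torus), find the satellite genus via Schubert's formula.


Schubert: g(satellite) = g_rel(pattern) + |winding| * g(companion),
where g_rel(pattern) is the genus of the pattern relative to the solid torus.
= 9 + 3 * 9
= 9 + 27 = 36

36


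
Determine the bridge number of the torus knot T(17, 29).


The bridge number of T(p,q) is min(p,q).
min(17, 29) = 17

17


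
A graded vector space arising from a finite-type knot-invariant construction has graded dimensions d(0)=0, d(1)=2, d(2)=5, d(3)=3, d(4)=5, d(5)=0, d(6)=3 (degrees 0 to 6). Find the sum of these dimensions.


Total dimension = d(0) + d(1) + ... + d(6)
= 0 + 2 + 5 + 3 + 5 + 0 + 3
= 18

18


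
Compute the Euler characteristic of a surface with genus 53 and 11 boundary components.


chi = 2 - 2g - b
= 2 - 2*53 - 11
= 2 - 106 - 11 = -115

-115


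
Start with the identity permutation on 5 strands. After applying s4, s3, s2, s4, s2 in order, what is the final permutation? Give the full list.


Starting with identity [1, 2, 3, 4, 5].
Apply generators in sequence:
  After s4: [1, 2, 3, 5, 4]
  After s3: [1, 2, 5, 3, 4]
  After s2: [1, 5, 2, 3, 4]
  After s4: [1, 5, 2, 4, 3]
  After s2: [1, 2, 5, 4, 3]
Final permutation: [1, 2, 5, 4, 3]

[1, 2, 5, 4, 3]


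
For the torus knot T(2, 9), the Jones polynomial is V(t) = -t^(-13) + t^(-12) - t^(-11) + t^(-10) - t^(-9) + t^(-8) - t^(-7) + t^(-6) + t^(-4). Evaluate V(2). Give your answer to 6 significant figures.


Substituting t = 2 into V(t) = -t^(-13) + t^(-12) - t^(-11) + t^(-10) - t^(-9) + t^(-8) - t^(-7) + t^(-6) + t^(-4):
  (-)t^(-13) = -0.00012207
  (+)t^(-12) = 0.000244141
  (-)t^(-11) = -0.000488281
  (+)t^(-10) = 0.000976562
  (-)t^(-9) = -0.00195312
  (+)t^(-8) = 0.00390625
  (-)t^(-7) = -0.0078125
  (+)t^(-6) = 0.015625
  (+)t^(-4) = 0.0625
Sum = (-0.00012207) + (0.000244141) + (-0.000488281) + (0.000976562) + (-0.00195312) + (0.00390625) + (-0.0078125) + (0.015625) + (0.0625)
= 0.07287597656
Rounded to 6 significant figures: 0.072876

0.072876


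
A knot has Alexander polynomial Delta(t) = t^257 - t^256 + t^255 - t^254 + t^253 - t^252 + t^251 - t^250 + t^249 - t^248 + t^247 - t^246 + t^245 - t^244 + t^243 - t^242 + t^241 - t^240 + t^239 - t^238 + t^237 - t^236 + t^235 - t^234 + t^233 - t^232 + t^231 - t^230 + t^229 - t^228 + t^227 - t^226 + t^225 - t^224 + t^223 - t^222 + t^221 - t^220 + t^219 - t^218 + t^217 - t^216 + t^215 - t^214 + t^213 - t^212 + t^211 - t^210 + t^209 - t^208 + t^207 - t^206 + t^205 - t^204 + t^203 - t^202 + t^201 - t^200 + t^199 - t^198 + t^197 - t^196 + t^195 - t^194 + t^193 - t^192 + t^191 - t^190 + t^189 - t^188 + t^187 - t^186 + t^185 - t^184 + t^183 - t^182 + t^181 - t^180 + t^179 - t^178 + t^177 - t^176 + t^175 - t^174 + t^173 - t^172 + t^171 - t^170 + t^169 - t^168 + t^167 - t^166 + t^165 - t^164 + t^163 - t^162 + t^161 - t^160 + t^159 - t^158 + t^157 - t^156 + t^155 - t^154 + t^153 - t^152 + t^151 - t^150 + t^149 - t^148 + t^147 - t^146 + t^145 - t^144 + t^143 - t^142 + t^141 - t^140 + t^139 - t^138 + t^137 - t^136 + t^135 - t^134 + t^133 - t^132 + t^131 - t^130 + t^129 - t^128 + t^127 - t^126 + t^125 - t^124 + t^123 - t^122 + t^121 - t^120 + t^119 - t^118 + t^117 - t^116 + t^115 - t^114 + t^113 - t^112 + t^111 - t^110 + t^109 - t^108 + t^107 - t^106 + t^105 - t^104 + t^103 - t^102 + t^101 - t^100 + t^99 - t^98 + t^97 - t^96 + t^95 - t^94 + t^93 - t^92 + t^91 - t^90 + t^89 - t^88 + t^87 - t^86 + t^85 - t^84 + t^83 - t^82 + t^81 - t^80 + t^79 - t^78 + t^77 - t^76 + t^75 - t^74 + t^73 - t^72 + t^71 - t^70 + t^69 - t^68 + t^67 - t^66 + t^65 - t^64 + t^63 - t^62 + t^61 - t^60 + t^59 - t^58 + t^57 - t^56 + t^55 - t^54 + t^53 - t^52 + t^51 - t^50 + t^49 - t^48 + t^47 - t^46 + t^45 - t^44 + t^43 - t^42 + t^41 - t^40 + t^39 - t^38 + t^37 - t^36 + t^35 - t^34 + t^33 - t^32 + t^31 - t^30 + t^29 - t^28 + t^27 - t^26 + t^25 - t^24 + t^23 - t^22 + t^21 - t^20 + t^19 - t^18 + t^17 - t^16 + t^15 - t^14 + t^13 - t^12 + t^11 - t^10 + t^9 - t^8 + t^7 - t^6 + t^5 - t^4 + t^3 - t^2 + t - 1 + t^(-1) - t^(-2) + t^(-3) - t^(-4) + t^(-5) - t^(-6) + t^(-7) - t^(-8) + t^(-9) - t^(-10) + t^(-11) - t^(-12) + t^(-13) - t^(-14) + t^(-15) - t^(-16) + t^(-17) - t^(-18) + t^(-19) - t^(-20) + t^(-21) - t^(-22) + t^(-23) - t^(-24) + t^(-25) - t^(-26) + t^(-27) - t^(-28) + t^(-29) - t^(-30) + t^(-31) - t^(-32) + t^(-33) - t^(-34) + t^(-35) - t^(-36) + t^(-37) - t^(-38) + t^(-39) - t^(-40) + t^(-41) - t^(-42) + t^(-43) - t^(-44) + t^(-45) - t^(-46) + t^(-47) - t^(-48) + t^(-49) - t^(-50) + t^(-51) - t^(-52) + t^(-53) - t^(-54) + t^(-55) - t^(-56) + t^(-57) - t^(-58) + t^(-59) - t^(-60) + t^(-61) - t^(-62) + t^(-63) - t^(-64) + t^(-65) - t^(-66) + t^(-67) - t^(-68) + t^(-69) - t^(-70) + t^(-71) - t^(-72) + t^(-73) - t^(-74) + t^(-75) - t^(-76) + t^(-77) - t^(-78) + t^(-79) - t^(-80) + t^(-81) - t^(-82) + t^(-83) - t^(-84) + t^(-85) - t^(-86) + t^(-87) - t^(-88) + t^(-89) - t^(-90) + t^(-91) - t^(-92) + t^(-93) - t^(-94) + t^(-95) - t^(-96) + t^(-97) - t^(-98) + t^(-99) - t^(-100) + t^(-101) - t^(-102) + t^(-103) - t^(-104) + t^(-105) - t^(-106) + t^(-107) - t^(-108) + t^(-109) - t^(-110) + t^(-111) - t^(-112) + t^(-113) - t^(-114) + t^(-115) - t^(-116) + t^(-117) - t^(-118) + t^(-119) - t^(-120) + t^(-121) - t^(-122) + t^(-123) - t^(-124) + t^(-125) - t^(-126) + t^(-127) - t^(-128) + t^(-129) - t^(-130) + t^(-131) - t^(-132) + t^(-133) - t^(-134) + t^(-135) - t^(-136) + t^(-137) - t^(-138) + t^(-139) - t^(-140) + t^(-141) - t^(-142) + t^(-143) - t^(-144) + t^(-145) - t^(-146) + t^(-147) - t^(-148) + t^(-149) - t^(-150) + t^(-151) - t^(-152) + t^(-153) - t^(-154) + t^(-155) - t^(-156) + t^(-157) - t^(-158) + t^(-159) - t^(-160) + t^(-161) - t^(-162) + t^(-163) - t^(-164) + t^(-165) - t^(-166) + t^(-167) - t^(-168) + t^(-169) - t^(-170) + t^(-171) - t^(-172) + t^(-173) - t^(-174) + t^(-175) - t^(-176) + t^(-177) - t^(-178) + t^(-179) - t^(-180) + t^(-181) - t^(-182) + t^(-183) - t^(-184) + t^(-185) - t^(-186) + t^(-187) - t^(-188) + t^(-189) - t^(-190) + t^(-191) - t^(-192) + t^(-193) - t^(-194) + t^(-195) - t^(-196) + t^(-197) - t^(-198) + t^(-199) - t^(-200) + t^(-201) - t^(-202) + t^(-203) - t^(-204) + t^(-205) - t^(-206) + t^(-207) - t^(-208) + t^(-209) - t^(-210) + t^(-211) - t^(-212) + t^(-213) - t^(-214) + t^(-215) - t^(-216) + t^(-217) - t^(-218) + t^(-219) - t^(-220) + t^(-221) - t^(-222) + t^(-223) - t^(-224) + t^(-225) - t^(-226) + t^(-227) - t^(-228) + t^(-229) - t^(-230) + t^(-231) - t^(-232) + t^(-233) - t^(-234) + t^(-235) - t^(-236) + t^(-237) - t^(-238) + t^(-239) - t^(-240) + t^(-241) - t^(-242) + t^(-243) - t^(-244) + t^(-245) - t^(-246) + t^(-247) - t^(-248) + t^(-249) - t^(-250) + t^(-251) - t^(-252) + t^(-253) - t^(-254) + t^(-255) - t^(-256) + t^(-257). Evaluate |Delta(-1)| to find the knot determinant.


Step 1: The polynomial has 515 terms with alternating signs, exponents from 257 down to -257.
Step 2: Substitute t = -1. The i-th term has coefficient (-1)^i and exponent (m-i),
  so its value is (-1)^i * (-1)^(m-i) = (-1)^m = -1 for every i.
Step 3: All 515 terms equal -1, so Delta(-1) = 515 * (-1) = -515
Step 4: |Delta(-1)| = 515

515
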